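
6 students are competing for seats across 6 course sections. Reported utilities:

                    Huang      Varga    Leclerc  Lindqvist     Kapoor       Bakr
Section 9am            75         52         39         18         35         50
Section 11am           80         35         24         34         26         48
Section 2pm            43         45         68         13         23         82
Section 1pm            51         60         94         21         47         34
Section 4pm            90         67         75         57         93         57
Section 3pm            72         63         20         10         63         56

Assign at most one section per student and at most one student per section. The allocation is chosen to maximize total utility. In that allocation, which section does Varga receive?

Optimal: Huang→Section 9am (75 points), Varga→Section 3pm (63 points), Leclerc→Section 1pm (94 points), Lindqvist→Section 11am (34 points), Kapoor→Section 4pm (93 points), Bakr→Section 2pm (82 points) — total 75+63+94+34+93+82 = 441 points.
Column-greedy (each section in turn goes to its best remaining student) gives 354 points, worse by 87.
Next-best assignment: Huang→Section 11am, Varga→Section 3pm, Leclerc→Section 1pm, Lindqvist→Section 9am, Kapoor→Section 4pm, Bakr→Section 2pm = 430 points.
Every other assignment is strictly worse.
Varga's own top section is Section 4pm (67 points), but forcing Varga→Section 4pm and reassigning the rest optimally gives only 415 points — worse by 26.

Varga receives Section 3pm.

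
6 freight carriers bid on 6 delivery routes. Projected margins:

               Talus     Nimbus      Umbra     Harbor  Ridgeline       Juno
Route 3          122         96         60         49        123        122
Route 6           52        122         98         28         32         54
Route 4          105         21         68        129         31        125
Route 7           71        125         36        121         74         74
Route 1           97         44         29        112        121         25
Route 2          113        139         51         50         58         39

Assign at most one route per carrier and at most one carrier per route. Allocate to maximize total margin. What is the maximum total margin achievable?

Optimal: Talus→Route 3 ($122k), Nimbus→Route 2 ($139k), Umbra→Route 6 ($98k), Harbor→Route 7 ($121k), Ridgeline→Route 1 ($121k), Juno→Route 4 ($125k) — total 122+139+98+121+121+125 = $726k.
Max-entry greedy (repeatedly take the single best remaining cell) gives $660k, worse by 66.
Checked against all permutations: $726k is optimal.

Max total: $726k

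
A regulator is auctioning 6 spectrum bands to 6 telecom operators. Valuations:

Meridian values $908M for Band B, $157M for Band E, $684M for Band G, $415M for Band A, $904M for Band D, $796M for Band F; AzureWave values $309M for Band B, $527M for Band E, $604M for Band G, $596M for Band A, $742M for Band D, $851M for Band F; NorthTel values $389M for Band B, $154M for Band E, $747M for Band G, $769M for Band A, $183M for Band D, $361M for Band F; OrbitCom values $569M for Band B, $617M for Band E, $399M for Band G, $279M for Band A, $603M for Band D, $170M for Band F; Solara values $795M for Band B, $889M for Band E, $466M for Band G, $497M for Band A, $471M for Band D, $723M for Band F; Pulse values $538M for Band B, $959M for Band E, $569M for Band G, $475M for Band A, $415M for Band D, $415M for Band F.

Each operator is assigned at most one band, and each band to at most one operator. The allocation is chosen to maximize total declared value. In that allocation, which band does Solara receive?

Solara receives Band B.

This is a one-to-one assignment (maximum-weight bipartite matching).
Optimal: Meridian→Band D ($904M), AzureWave→Band F ($851M), NorthTel→Band A ($769M), OrbitCom→Band G ($399M), Solara→Band B ($795M), Pulse→Band E ($959M) — total 904+851+769+399+795+959 = $4677M.
Column-greedy (each band in turn goes to its best remaining operator) gives $4536M, worse by 141.
Next-best assignment: Meridian→Band G, AzureWave→Band F, NorthTel→Band A, OrbitCom→Band D, Solara→Band B, Pulse→Band E = $4661M.
Every other assignment is strictly worse.
Solara's own top band is Band E ($889M), but forcing Solara→Band E and reassigning the rest optimally gives only $4589M — worse by 88.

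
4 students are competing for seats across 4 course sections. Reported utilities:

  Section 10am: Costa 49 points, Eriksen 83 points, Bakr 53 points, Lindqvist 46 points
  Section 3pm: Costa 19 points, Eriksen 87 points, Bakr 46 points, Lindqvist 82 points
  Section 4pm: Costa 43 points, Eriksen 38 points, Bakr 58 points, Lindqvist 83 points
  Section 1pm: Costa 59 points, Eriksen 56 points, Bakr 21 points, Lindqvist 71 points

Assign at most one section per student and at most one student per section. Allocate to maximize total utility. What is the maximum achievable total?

Optimal: Costa→Section 1pm (59 points), Eriksen→Section 10am (83 points), Bakr→Section 4pm (58 points), Lindqvist→Section 3pm (82 points) — total 59+83+58+82 = 282 points.
Row-greedy (each student in turn takes its best remaining section) gives 250 points, worse by 32.

Maximum total: 282 points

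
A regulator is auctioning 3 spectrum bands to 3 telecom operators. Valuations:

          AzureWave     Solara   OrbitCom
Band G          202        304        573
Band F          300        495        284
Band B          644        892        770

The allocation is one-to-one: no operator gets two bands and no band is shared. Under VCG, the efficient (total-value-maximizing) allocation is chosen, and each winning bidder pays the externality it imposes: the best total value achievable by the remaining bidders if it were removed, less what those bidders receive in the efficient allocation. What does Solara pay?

Solara pays $344M.

Efficient allocation: AzureWave→Band F ($300M), Solara→Band B ($892M), OrbitCom→Band G ($573M); total welfare W = $1765M.
Solara receives Band B at value $892M, so the others get W − 892 = $873M.
Without Solara: best allocation of the remaining 2 bidders over all 3 bands is AzureWave→Band B ($644M), OrbitCom→Band G ($573M), total $1217M.
VCG payment = (others' best without Solara) − (others' welfare with Solara) = 1217 − 873 = $344M.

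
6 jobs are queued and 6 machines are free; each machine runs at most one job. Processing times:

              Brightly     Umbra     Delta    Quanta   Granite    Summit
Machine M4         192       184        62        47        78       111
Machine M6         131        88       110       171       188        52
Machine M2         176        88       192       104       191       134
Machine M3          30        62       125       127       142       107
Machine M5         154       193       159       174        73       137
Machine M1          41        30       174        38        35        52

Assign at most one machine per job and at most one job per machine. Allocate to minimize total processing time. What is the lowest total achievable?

Minimum total: 343 min

Treat this as an assignment problem: match each job to one machine.
Optimal: Brightly→Machine M3 (30 min), Umbra→Machine M2 (88 min), Delta→Machine M4 (62 min), Quanta→Machine M1 (38 min), Granite→Machine M5 (73 min), Summit→Machine M6 (52 min) — total 30+88+62+38+73+52 = 343 min.
Min-entry greedy (repeatedly take the single cheapest remaining cell) gives 424 min, worse by 81.
No other one-to-one assignment undercuts 343 min.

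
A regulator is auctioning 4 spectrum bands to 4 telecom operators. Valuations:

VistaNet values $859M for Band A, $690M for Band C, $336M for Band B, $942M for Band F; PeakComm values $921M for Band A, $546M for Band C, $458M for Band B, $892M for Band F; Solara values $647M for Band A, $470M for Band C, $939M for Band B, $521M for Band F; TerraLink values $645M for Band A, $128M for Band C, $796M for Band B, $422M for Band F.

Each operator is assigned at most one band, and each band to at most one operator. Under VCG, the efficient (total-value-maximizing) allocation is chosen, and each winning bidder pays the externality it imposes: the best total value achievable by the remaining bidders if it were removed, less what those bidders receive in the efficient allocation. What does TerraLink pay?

TerraLink pays $281M.

Efficient allocation: VistaNet→Band C ($690M), PeakComm→Band F ($892M), Solara→Band B ($939M), TerraLink→Band A ($645M); total welfare W = $3166M.
TerraLink receives Band A at value $645M, so the others get W − 645 = $2521M.
Without TerraLink: best allocation of the remaining 3 bidders over all 4 bands is VistaNet→Band F ($942M), PeakComm→Band A ($921M), Solara→Band B ($939M), total $2802M.
VCG payment = (others' best without TerraLink) − (others' welfare with TerraLink) = 2802 − 2521 = $281M.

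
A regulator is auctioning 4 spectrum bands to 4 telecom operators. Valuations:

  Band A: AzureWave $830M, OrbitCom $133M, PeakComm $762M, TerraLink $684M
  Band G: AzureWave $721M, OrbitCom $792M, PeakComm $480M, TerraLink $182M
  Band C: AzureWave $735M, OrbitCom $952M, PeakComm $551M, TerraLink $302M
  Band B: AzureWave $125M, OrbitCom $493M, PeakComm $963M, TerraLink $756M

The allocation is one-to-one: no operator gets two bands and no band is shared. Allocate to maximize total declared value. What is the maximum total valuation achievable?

Maximum total: $3320M

This is a one-to-one assignment (maximum-weight bipartite matching).
Optimal: AzureWave→Band G ($721M), OrbitCom→Band C ($952M), PeakComm→Band B ($963M), TerraLink→Band A ($684M) — total 721+952+963+684 = $3320M.
Row-greedy (each operator in turn takes its best remaining band) gives $2927M, worse by 393.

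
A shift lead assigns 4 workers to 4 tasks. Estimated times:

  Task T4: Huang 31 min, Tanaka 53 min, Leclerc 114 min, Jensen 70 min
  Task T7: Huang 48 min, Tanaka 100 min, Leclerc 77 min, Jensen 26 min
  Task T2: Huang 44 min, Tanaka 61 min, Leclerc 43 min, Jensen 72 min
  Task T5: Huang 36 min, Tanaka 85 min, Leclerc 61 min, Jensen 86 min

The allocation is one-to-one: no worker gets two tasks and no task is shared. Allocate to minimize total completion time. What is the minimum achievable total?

Optimal: Huang→Task T5 (36 min), Tanaka→Task T4 (53 min), Leclerc→Task T2 (43 min), Jensen→Task T7 (26 min) — total 36+53+43+26 = 158 min.
Next-best assignment: Huang→Task T4, Tanaka→Task T2, Leclerc→Task T5, Jensen→Task T7 = 179 min.
Checked against all permutations: 158 min is optimal.

Minimum total: 158 min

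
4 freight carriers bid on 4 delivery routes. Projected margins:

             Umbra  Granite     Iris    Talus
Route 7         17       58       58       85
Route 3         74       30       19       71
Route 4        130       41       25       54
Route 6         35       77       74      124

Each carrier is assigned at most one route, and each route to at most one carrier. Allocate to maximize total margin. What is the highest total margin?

Optimal: Umbra→Route 4 ($130k), Granite→Route 3 ($30k), Iris→Route 7 ($58k), Talus→Route 6 ($124k) — total 130+30+58+124 = $342k.
Max-entry greedy (repeatedly take the single best remaining cell) gives $331k, worse by 11.
Next-best assignment: Umbra→Route 4, Granite→Route 6, Iris→Route 7, Talus→Route 3 = $336k.
Swapping Umbra↔Talus (Umbra→Route 6 $35k, Talus→Route 4 $54k) loses 165.

Max total: $342k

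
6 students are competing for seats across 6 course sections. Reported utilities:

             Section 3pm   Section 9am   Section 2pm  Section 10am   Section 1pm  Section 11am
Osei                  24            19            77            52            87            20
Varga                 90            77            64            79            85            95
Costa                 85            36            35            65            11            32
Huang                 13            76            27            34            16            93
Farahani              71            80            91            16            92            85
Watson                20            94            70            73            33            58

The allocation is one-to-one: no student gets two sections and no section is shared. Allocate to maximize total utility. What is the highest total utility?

Max total: 529 points

Optimal: Osei→Section 1pm (87 points), Varga→Section 10am (79 points), Costa→Section 3pm (85 points), Huang→Section 11am (93 points), Farahani→Section 2pm (91 points), Watson→Section 9am (94 points) — total 87+79+85+93+91+94 = 529 points.
Max-entry greedy (repeatedly take the single best remaining cell) gives 477 points, worse by 52.
Next-best assignment: Osei→Section 2pm, Varga→Section 10am, Costa→Section 3pm, Huang→Section 11am, Farahani→Section 1pm, Watson→Section 9am = 520 points.
Swapping Farahani↔Varga (Farahani→Section 10am 16 points, Varga→Section 2pm 64 points) loses 90.
Every other assignment is strictly worse.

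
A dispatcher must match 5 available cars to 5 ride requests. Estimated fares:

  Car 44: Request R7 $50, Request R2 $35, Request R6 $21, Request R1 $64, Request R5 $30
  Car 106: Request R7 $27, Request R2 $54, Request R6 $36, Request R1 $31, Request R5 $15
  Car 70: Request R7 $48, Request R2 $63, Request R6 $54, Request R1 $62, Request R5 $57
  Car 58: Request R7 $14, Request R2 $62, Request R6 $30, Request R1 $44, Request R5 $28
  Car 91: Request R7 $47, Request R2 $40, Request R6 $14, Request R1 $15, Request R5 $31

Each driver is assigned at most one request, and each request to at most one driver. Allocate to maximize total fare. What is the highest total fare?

Max total: $266

Treat this as an assignment problem: match each driver to one request.
Optimal: Car 44→Request R1 ($64), Car 106→Request R6 ($36), Car 70→Request R5 ($57), Car 58→Request R2 ($62), Car 91→Request R7 ($47) — total 64+36+57+62+47 = $266.
Column-greedy (each request in turn goes to its best remaining driver) gives $224, worse by 42.
Next-best assignment: Car 44→Request R1, Car 106→Request R2, Car 70→Request R5, Car 58→Request R6, Car 91→Request R7 = $252.
Swapping Car 58↔Car 91 (Car 58→Request R7 $14, Car 91→Request R2 $40) loses 55.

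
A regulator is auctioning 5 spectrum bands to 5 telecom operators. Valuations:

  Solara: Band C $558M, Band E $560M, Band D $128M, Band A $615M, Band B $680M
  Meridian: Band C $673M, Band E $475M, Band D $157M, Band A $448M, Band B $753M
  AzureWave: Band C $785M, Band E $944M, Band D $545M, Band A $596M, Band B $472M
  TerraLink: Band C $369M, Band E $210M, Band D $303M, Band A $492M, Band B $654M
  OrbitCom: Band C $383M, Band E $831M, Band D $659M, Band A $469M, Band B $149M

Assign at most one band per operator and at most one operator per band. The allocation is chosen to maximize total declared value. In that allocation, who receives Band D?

Optimal: Solara→Band A ($615M), Meridian→Band C ($673M), AzureWave→Band E ($944M), TerraLink→Band B ($654M), OrbitCom→Band D ($659M) — total 615+673+944+654+659 = $3545M.
Max-entry greedy (repeatedly take the single best remaining cell) gives $3340M, worse by 205.
Next-best assignment: Solara→Band B, Meridian→Band C, AzureWave→Band E, TerraLink→Band A, OrbitCom→Band D = $3448M.
Swapping Solara↔Meridian (Solara→Band C $558M, Meridian→Band A $448M) loses 282.
OrbitCom's own top band is Band E ($831M), but forcing OrbitCom→Band E and reassigning the rest optimally gives only $3318M — worse by 227.

OrbitCom receives Band D.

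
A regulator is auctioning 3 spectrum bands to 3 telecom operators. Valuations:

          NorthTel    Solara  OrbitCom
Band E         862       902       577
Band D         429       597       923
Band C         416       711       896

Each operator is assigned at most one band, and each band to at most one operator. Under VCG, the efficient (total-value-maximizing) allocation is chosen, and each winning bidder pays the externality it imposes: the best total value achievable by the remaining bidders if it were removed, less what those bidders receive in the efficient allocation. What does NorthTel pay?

Efficient allocation: NorthTel→Band E ($862M), Solara→Band C ($711M), OrbitCom→Band D ($923M); total welfare W = $2496M.
NorthTel receives Band E at value $862M, so the others get W − 862 = $1634M.
Without NorthTel: best allocation of the remaining 2 bidders over all 3 bands is Solara→Band E ($902M), OrbitCom→Band D ($923M), total $1825M.
VCG payment = (others' best without NorthTel) − (others' welfare with NorthTel) = 1825 − 1634 = $191M.

NorthTel pays $191M.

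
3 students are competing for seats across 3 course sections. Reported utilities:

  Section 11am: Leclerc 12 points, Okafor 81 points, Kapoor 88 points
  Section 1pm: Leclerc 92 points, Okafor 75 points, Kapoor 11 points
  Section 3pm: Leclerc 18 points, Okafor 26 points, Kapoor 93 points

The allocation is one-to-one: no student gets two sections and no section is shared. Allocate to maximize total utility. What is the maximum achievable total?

Optimal: Leclerc→Section 1pm (92 points), Okafor→Section 11am (81 points), Kapoor→Section 3pm (93 points) — total 92+81+93 = 266 points.
Column-greedy (each section in turn goes to its best remaining student) gives 206 points, worse by 60.
Swapping Okafor↔Leclerc (Okafor→Section 1pm 75 points, Leclerc→Section 11am 12 points) loses 86.

Max total: 266 points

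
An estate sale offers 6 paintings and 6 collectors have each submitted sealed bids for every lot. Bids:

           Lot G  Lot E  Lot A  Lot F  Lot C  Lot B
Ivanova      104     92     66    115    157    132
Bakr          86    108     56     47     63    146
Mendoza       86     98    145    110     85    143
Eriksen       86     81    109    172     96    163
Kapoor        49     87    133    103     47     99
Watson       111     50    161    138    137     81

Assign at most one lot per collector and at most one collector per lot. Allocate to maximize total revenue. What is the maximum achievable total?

Max total: $824

Optimal: Ivanova→Lot C ($157), Bakr→Lot E ($108), Mendoza→Lot B ($143), Eriksen→Lot F ($172), Kapoor→Lot A ($133), Watson→Lot G ($111) — total 157+108+143+172+133+111 = $824.
Column-greedy (each lot in turn goes to its best remaining collector) gives $792, worse by 32.
No other one-to-one assignment exceeds $824.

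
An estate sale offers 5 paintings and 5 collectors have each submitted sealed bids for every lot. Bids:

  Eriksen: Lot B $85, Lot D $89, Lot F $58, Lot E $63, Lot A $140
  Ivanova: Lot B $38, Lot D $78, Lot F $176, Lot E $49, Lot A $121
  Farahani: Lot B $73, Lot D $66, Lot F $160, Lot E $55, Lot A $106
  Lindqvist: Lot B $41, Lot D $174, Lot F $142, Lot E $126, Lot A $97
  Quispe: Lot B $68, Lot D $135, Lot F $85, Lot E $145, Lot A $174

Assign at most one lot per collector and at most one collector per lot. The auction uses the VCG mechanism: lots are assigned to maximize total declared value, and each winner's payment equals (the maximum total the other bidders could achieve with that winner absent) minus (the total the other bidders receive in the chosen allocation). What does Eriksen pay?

Efficient allocation: Eriksen→Lot A ($140), Ivanova→Lot F ($176), Farahani→Lot B ($73), Lindqvist→Lot D ($174), Quispe→Lot E ($145); total welfare W = $708.
Eriksen receives Lot A at value $140, so the others get W − 140 = $568.
Without Eriksen: best allocation of the remaining 4 bidders over all 5 lots is Ivanova→Lot F ($176), Farahani→Lot A ($106), Lindqvist→Lot D ($174), Quispe→Lot E ($145), total $601.
VCG payment = (others' best without Eriksen) − (others' welfare with Eriksen) = 601 − 568 = $33.

Eriksen pays $33.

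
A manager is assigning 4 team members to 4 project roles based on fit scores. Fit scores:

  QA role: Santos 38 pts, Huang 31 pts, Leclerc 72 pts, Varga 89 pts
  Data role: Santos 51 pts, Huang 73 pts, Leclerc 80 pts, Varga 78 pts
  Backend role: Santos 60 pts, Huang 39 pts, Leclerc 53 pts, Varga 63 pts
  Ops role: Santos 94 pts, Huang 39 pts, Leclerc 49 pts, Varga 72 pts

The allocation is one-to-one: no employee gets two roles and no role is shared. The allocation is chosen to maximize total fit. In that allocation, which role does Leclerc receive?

Leclerc receives Backend role.

This is the linear assignment problem.
Optimal: Santos→Ops role (94 pts), Huang→Data role (73 pts), Leclerc→Backend role (53 pts), Varga→QA role (89 pts) — total 94+73+53+89 = 309 pts.
Row-greedy (each employee in turn takes its best remaining role) gives 302 pts, worse by 7.
Next-best assignment: Santos→Ops role, Huang→Data role, Leclerc→QA role, Varga→Backend role = 302 pts.
Swapping Huang↔Leclerc (Huang→Backend role 39 pts, Leclerc→Data role 80 pts) loses 7.
Every other assignment is strictly worse.
Leclerc's own top role is Data role (80 pts), but forcing Leclerc→Data role and reassigning the rest optimally gives only 302 pts — worse by 7.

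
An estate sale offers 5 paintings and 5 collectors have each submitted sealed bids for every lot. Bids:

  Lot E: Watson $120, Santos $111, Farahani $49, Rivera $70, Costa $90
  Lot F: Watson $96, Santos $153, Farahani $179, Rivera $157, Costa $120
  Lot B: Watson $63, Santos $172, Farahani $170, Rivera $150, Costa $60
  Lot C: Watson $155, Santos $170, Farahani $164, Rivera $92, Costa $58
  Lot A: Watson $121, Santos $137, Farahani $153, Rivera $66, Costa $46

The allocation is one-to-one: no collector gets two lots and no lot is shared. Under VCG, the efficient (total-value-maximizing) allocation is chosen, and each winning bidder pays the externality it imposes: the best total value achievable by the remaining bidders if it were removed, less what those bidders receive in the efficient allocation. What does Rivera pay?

Efficient allocation: Watson→Lot C ($155), Santos→Lot B ($172), Farahani→Lot A ($153), Rivera→Lot F ($157), Costa→Lot E ($90); total welfare W = $727.
Rivera receives Lot F at value $157, so the others get W − 157 = $570.
Without Rivera: best allocation of the remaining 4 bidders over all 5 lots is Watson→Lot C ($155), Santos→Lot B ($172), Farahani→Lot A ($153), Costa→Lot F ($120), total $600.
VCG payment = (others' best without Rivera) − (others' welfare with Rivera) = 600 − 570 = $30.

Rivera pays $30.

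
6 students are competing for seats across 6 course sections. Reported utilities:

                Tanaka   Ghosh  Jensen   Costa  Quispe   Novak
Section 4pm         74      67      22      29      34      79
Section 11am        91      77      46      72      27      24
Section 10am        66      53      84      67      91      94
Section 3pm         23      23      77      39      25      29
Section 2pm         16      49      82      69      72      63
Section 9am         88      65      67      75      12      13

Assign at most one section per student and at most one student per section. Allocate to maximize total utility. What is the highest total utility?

Maximum total: 481 points

This is the linear assignment problem.
Optimal: Tanaka→Section 9am (88 points), Ghosh→Section 11am (77 points), Jensen→Section 3pm (77 points), Costa→Section 2pm (69 points), Quispe→Section 10am (91 points), Novak→Section 4pm (79 points) — total 88+77+77+69+91+79 = 481 points.
Column-greedy (each section in turn goes to its best remaining student) gives 472 points, worse by 9.
Next-best assignment: Tanaka→Section 11am, Ghosh→Section 4pm, Jensen→Section 3pm, Costa→Section 9am, Quispe→Section 2pm, Novak→Section 10am = 476 points.
Checked against all permutations: 481 points is optimal.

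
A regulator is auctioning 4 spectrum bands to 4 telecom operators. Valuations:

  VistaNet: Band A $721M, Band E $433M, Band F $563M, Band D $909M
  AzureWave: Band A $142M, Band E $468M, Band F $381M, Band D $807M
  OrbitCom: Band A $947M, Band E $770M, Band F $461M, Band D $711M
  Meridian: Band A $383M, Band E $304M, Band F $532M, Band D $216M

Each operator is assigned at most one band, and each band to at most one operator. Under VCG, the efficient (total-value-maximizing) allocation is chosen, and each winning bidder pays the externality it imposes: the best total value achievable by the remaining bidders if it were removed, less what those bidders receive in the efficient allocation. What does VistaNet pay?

VistaNet pays $339M.

Efficient allocation: VistaNet→Band D ($909M), AzureWave→Band E ($468M), OrbitCom→Band A ($947M), Meridian→Band F ($532M); total welfare W = $2856M.
VistaNet receives Band D at value $909M, so the others get W − 909 = $1947M.
Without VistaNet: best allocation of the remaining 3 bidders over all 4 bands is AzureWave→Band D ($807M), OrbitCom→Band A ($947M), Meridian→Band F ($532M), total $2286M.
VCG payment = (others' best without VistaNet) − (others' welfare with VistaNet) = 2286 − 1947 = $339M.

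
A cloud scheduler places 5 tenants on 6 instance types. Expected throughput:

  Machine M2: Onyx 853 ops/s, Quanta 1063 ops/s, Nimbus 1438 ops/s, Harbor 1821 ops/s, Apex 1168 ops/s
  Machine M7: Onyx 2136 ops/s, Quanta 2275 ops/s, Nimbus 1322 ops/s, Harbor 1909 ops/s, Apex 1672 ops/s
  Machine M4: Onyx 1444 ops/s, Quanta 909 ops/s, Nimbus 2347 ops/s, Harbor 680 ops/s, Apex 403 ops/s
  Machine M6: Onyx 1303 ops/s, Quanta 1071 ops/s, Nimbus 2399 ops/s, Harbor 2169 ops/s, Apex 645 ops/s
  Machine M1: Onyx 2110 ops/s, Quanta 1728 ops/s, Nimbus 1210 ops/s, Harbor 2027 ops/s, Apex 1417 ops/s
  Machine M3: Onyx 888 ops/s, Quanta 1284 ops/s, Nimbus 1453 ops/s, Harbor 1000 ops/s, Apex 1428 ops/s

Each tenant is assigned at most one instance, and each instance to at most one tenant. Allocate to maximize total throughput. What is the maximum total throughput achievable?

Optimal: Onyx→Machine M1 (2110 ops/s), Quanta→Machine M7 (2275 ops/s), Nimbus→Machine M4 (2347 ops/s), Harbor→Machine M6 (2169 ops/s), Apex→Machine M3 (1428 ops/s) — total 2110+2275+2347+2169+1428 = 10329 ops/s.
Column-greedy (each instance in turn goes to its best remaining tenant) gives 9163 ops/s, worse by 1166.

Max total: 10329 ops/s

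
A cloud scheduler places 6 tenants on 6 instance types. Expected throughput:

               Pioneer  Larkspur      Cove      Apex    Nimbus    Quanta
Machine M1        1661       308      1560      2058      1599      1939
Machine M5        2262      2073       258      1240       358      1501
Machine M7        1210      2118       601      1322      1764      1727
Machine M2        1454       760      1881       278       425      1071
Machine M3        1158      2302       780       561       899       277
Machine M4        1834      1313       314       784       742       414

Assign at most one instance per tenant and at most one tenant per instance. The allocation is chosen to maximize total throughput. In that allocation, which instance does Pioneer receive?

Optimal: Pioneer→Machine M4 (1834 ops/s), Larkspur→Machine M3 (2302 ops/s), Cove→Machine M2 (1881 ops/s), Apex→Machine M1 (2058 ops/s), Nimbus→Machine M7 (1764 ops/s), Quanta→Machine M5 (1501 ops/s) — total 1834+2302+1881+2058+1764+1501 = 11340 ops/s.
Row-greedy (each tenant in turn takes its best remaining instance) gives 10681 ops/s, worse by 659.
Pioneer's own top instance is Machine M5 (2262 ops/s), but forcing Pioneer→Machine M5 and reassigning the rest optimally gives only 10972 ops/s — worse by 368.

Pioneer receives Machine M4.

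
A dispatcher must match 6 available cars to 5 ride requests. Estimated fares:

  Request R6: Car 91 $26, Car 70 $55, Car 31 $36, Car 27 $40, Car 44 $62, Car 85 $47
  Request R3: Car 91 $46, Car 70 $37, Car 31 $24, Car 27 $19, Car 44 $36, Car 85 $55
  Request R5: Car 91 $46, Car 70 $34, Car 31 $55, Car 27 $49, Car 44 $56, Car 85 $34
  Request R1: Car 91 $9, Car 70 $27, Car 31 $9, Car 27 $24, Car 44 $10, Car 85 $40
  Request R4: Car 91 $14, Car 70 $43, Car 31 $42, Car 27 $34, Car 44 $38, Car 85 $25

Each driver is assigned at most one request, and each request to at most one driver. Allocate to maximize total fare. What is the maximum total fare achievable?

Maximum total: $246

Optimal: Car 44→Request R6 ($62), Car 91→Request R3 ($46), Car 31→Request R5 ($55), Car 85→Request R1 ($40), Car 70→Request R4 ($43) — total 62+46+55+40+43 = $246.
Row-greedy (each driver in turn takes its best remaining request) gives $200, worse by 46.
Next-best assignment: Car 44→Request R6, Car 91→Request R3, Car 27→Request R5, Car 85→Request R1, Car 70→Request R4 = $240.
Swapping Car 70↔Car 31 (Car 70→Request R5 $34, Car 31→Request R4 $42) loses 22.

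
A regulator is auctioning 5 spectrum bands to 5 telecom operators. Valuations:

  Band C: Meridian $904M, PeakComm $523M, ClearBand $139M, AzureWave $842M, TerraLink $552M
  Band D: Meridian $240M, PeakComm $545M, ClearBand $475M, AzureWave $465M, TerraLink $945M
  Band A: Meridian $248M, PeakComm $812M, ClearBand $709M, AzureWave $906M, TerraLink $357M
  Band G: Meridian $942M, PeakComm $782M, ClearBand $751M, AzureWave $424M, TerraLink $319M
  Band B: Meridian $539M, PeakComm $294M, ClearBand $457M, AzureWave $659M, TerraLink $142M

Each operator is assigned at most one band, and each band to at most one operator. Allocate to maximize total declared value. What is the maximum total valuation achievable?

Max total: $4071M

This is the linear assignment problem.
Optimal: Meridian→Band C ($904M), PeakComm→Band A ($812M), ClearBand→Band G ($751M), AzureWave→Band B ($659M), TerraLink→Band D ($945M) — total 904+812+751+659+945 = $4071M.
Max-entry greedy (repeatedly take the single best remaining cell) gives $3773M, worse by 298.
No other one-to-one assignment exceeds $4071M.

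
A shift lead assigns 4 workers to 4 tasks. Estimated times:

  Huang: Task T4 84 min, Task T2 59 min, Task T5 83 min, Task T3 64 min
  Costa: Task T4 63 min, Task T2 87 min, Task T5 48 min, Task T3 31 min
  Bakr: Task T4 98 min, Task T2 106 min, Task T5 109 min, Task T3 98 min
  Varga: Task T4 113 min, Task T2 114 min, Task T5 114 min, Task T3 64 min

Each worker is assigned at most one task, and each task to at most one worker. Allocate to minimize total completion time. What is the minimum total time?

This is a one-to-one assignment (minimum-cost bipartite matching).
Optimal: Huang→Task T2 (59 min), Costa→Task T5 (48 min), Bakr→Task T4 (98 min), Varga→Task T3 (64 min) — total 59+48+98+64 = 269 min.
Row-greedy (each worker in turn takes its cheapest remaining task) gives 302 min, worse by 33.
Next-best assignment: Huang→Task T2, Costa→Task T4, Bakr→Task T5, Varga→Task T3 = 295 min.
Checked against all permutations: 269 min is optimal.

Minimum total: 269 min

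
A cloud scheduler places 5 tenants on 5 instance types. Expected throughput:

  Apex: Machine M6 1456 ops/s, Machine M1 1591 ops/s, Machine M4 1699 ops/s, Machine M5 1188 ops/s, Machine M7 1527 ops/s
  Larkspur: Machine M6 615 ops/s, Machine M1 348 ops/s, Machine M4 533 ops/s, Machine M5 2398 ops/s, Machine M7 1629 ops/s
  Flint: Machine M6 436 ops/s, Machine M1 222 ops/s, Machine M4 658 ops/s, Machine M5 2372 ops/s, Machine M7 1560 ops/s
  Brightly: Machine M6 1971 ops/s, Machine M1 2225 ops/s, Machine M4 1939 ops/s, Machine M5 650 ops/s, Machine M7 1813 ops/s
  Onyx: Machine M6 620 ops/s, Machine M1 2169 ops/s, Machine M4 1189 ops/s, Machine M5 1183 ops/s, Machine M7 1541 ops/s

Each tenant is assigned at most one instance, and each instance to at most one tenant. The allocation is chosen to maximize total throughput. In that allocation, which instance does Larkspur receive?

Larkspur receives Machine M7.

Treat this as an assignment problem: match each tenant to one instance.
Optimal: Apex→Machine M4 (1699 ops/s), Larkspur→Machine M7 (1629 ops/s), Flint→Machine M5 (2372 ops/s), Brightly→Machine M6 (1971 ops/s), Onyx→Machine M1 (2169 ops/s) — total 1699+1629+2372+1971+2169 = 9840 ops/s.
Max-entry greedy (repeatedly take the single best remaining cell) gives 8502 ops/s, worse by 1338.
Next-best assignment: Apex→Machine M4, Larkspur→Machine M5, Flint→Machine M7, Brightly→Machine M6, Onyx→Machine M1 = 9797 ops/s.
Larkspur's own top instance is Machine M5 (2398 ops/s), but forcing Larkspur→Machine M5 and reassigning the rest optimally gives only 9797 ops/s — worse by 43.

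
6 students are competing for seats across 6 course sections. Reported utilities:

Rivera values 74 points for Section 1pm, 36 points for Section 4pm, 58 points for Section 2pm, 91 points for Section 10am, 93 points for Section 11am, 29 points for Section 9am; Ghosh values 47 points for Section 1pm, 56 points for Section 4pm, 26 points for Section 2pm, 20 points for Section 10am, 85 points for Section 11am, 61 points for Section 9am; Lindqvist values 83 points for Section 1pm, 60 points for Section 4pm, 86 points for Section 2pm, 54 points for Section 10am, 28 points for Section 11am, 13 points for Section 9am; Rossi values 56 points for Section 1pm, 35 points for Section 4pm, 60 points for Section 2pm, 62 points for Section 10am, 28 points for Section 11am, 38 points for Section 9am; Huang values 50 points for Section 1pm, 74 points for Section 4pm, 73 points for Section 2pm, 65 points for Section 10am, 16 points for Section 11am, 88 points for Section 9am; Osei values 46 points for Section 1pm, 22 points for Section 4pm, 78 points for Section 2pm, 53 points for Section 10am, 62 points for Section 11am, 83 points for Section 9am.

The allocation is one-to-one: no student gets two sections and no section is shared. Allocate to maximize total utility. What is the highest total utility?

Optimal: Rivera→Section 10am (91 points), Ghosh→Section 11am (85 points), Lindqvist→Section 1pm (83 points), Rossi→Section 2pm (60 points), Huang→Section 4pm (74 points), Osei→Section 9am (83 points) — total 91+85+83+60+74+83 = 476 points.
Max-entry greedy (repeatedly take the single best remaining cell) gives 431 points, worse by 45.
Every other assignment is strictly worse.

Max total: 476 points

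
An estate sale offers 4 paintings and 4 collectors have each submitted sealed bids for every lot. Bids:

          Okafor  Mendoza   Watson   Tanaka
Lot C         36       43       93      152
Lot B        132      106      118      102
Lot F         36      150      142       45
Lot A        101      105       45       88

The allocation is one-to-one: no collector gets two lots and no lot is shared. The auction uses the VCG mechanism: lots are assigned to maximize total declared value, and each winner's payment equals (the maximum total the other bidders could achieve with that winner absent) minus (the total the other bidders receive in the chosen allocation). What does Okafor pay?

Okafor pays $21.

Efficient allocation: Okafor→Lot B ($132), Mendoza→Lot A ($105), Watson→Lot F ($142), Tanaka→Lot C ($152); total welfare W = $531.
Okafor receives Lot B at value $132, so the others get W − 132 = $399.
Without Okafor: best allocation of the remaining 3 bidders over all 4 lots is Mendoza→Lot F ($150), Watson→Lot B ($118), Tanaka→Lot C ($152), total $420.
VCG payment = (others' best without Okafor) − (others' welfare with Okafor) = 420 − 399 = $21.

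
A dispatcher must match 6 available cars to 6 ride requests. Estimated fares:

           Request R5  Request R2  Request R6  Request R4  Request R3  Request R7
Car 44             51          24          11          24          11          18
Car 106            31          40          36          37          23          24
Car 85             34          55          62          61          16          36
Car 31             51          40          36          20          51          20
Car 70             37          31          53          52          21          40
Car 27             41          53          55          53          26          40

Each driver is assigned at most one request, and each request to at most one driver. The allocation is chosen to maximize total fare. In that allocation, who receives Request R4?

Car 85 receives Request R4.

This is a one-to-one assignment (maximum-weight bipartite matching).
Optimal: Car 44→Request R5 ($51), Car 106→Request R2 ($40), Car 85→Request R4 ($61), Car 31→Request R3 ($51), Car 70→Request R7 ($40), Car 27→Request R6 ($55) — total 51+40+61+51+40+55 = $298.
Row-greedy (each driver in turn takes its best remaining request) gives $296, worse by 2.
Car 85's own top request is Request R6 ($62), but forcing Car 85→Request R6 and reassigning the rest optimally gives only $297 — worse by 1.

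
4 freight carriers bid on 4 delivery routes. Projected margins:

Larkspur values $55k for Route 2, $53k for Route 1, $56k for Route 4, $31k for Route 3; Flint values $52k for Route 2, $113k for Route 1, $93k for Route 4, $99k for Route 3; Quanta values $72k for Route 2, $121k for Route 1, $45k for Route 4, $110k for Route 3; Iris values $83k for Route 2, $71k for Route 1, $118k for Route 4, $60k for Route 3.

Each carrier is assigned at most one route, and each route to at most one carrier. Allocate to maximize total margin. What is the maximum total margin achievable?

Optimal: Larkspur→Route 2 ($55k), Flint→Route 1 ($113k), Quanta→Route 3 ($110k), Iris→Route 4 ($118k) — total 55+113+110+118 = $396k.
Max-entry greedy (repeatedly take the single best remaining cell) gives $393k, worse by 3.
Next-best assignment: Larkspur→Route 2, Flint→Route 3, Quanta→Route 1, Iris→Route 4 = $393k.

Max total: $396k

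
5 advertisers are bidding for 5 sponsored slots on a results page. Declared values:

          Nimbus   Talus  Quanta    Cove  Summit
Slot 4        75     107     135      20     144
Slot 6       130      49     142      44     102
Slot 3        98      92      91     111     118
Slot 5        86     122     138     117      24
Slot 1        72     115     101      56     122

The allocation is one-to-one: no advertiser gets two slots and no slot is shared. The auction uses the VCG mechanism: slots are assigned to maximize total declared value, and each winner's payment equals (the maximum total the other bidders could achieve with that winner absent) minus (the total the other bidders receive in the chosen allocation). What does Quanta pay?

Quanta pays $7.

Efficient allocation: Nimbus→Slot 6 ($130), Talus→Slot 1 ($115), Quanta→Slot 5 ($138), Cove→Slot 3 ($111), Summit→Slot 4 ($144); total welfare W = $638.
Quanta receives Slot 5 at value $138, so the others get W − 138 = $500.
Without Quanta: best allocation of the remaining 4 bidders over all 5 slots is Nimbus→Slot 6 ($130), Talus→Slot 5 ($122), Cove→Slot 3 ($111), Summit→Slot 4 ($144), total $507.
VCG payment = (others' best without Quanta) − (others' welfare with Quanta) = 507 − 500 = $7.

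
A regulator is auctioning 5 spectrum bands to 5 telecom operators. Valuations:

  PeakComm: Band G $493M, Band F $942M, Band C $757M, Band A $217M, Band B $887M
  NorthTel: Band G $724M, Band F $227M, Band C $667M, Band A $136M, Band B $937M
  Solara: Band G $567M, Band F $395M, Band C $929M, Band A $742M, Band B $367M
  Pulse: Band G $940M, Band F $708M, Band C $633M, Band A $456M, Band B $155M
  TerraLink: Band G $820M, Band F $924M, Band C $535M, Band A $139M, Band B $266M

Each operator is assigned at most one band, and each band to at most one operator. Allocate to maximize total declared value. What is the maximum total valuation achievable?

Maximum total: $4300M

Treat this as an assignment problem: match each operator to one band.
Optimal: PeakComm→Band C ($757M), NorthTel→Band B ($937M), Solara→Band A ($742M), Pulse→Band G ($940M), TerraLink→Band F ($924M) — total 757+937+742+940+924 = $4300M.
Max-entry greedy (repeatedly take the single best remaining cell) gives $3887M, worse by 413.
Checked against all permutations: $4300M is optimal.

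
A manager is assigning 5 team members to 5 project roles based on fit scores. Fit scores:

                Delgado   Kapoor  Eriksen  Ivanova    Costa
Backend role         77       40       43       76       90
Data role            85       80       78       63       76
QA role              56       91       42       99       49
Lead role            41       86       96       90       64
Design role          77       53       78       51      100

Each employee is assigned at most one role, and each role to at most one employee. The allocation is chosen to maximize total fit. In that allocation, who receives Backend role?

Optimal: Delgado→Backend role (77 pts), Kapoor→Data role (80 pts), Eriksen→Lead role (96 pts), Ivanova→QA role (99 pts), Costa→Design role (100 pts) — total 77+80+96+99+100 = 452 pts.
Row-greedy (each employee in turn takes its best remaining role) gives 448 pts, worse by 4.
Delgado's own top role is Data role (85 pts), but forcing Delgado→Data role and reassigning the rest optimally gives only 448 pts — worse by 4.

Delgado receives Backend role.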